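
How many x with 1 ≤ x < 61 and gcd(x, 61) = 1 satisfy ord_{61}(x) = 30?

8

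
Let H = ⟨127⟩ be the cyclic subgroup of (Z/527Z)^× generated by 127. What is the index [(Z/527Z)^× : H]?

By Lagrange's theorem, ord_527(127) divides φ(527) = φ(17·31) = (17−1)·(31−1) = 16·30 = 480 = 2^5 · 3 · 5.
Divisors of 480: 1, 2, 3, 4, 5, 6, 8, 10, 12, 15, 16, 20, 24, 30, 32, 40, 48, 60, 80, 96, 120, 160, 240, 480.
Evaluate successive powers at the divisors of 480:
127^1 ≡ 127 (mod 527)
127^2 ≡ 319 (mod 527)
127^3 ≡ 461 (mod 527)
127^4 ≡ 50 (mod 527)
127^5 ≡ 26 (mod 527)
127^6 ≡ 140 (mod 527)
127^8 ≡ 392 (mod 527)
127^10 ≡ 149 (mod 527)
127^12 ≡ 101 (mod 527)
127^15 ≡ 185 (mod 527)
127^16 ≡ 307 (mod 527)
127^20 ≡ 67 (mod 527)
127^24 ≡ 188 (mod 527)
127^30 ≡ 497 (mod 527)
127^32 ≡ 443 (mod 527)
127^40 ≡ 273 (mod 527)
127^48 ≡ 35 (mod 527)
127^60 ≡ 373 (mod 527)
127^80 ≡ 222 (mod 527)
127^96 ≡ 171 (mod 527)
127^120 ≡ 1 (mod 527) ✓
So ord_527(127) = 120, hence |⟨127⟩| = 120.
The index is φ(527) / ord(127) = 480 / 120 = 4.

4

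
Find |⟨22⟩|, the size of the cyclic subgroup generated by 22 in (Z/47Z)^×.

46

By Lagrange's theorem, ord_47(22) divides φ(47) = 47 − 1 = 46 = 2 · 23.
Divisors of 46: 1, 2, 23, 46.
Check 22^d mod 47 for each divisor in increasing order:
22^1 ≡ 22 (mod 47)
22^2 ≡ 14 (mod 47)
22^23 ≡ 46 (mod 47)
22^46 ≡ 1 (mod 47) ✓
So ord_47(22) = 46.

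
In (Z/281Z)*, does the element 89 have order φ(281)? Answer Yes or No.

φ(281) = 281 − 1 = 280 = 2^3 · 5 · 7.
Test 89^(280/q) mod 281 for each prime factor q of 280:
89^140 ≡ 280 (mod 281)  [q = 2: ≢ 1 ✓]
89^56 ≡ 1 (mod 281)  [q = 5: ≡ 1 ✗]
89^40 ≡ 1 (mod 281)  [q = 7: ≡ 1 ✗]
Since 89^56 ≡ 1, the order of 89 divides 56 < 280, so 89 is not a primitive root.

No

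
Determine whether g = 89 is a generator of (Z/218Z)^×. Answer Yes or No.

No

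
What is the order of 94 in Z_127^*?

The order of 94 must divide φ(127) = 127 − 1 = 126 = 2 · 3^2 · 7.
Divisors of 126: 1, 2, 3, 6, 7, 9, 14, 18, 21, 42, 63, 126.
Check 94^d mod 127 for each divisor in increasing order:
94^1 ≡ 94 (mod 127)
94^2 ≡ 73 (mod 127)
94^3 ≡ 4 (mod 127)
94^6 ≡ 16 (mod 127)
94^7 ≡ 107 (mod 127)
94^9 ≡ 64 (mod 127)
94^14 ≡ 19 (mod 127)
94^18 ≡ 32 (mod 127)
94^21 ≡ 1 (mod 127) ✓
Hence ord(94) = 21.

21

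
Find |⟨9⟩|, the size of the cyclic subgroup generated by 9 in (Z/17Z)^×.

8

The order of 9 must divide φ(17) = 17 − 1 = 16 = 2^4.
Divisors of 16: 1, 2, 4, 8, 16.
Test each divisor d:
9^1 ≡ 9
9^2 ≡ 13
9^4 ≡ 16
9^8 ≡ 1
The smallest such exponent is 8, so the order of 9 is 8.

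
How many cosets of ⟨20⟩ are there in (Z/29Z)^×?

By Lagrange's theorem, ord_29(20) divides φ(29) = 29 − 1 = 28 = 2^2 · 7.
Divisors of 28: 1, 2, 4, 7, 14, 28.
Evaluate successive powers at the divisors of 28:
20^1 ≡ 20 (mod 29)
20^2 ≡ 23 (mod 29)
20^4 ≡ 7 (mod 29)
20^7 ≡ 1 (mod 29) ✓
The order of 20 is 7, so the subgroup it generates has 7 elements.
The index is φ(29) / ord(20) = 28 / 7 = 4.

4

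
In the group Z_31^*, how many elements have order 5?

φ(31) = 31 − 1 = 30 = 2 · 3 · 5.
(Z/31Z)^× is cyclic (|G| = 30); a cyclic group of order m has exactly φ(d) elements of each order d | m, and none otherwise.
5 | 30, and φ(5) = 5 − 1 = 4.

4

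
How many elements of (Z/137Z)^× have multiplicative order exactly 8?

φ(137) = 137 − 1 = 136 = 2^3 · 17.
Since (Z/137Z)^× is cyclic of order 136, the number of elements of order d is φ(d) when d | 136 and 0 otherwise.
8 = 2^3 divides 136, and φ(8) = 4.

4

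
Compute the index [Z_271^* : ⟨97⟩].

1

By Lagrange's theorem, ord_271(97) divides φ(271) = 271 − 1 = 270 = 2 · 3^3 · 5.
Divisors of 270: 1, 2, 3, 5, 6, 9, 10, 15, 18, 27, 30, 45, 54, 90, 135, 270.
Compute 97^d (mod 271) for the divisors d until we hit 1:
97^1 ≡ 97 (mod 271)
97^2 ≡ 195 (mod 271)
97^3 ≡ 216 (mod 271)
97^5 ≡ 115 (mod 271)
97^6 ≡ 44 (mod 271)
97^9 ≡ 19 (mod 271)
97^10 ≡ 217 (mod 271)
97^15 ≡ 23 (mod 271)
97^18 ≡ 90 (mod 271)
97^27 ≡ 84 (mod 271)
97^30 ≡ 258 (mod 271)
97^45 ≡ 243 (mod 271)
97^54 ≡ 10 (mod 271)
97^90 ≡ 242 (mod 271)
97^135 ≡ 270 (mod 271)
97^270 ≡ 1 (mod 271) ✓
The order of 97 is 270, so the subgroup it generates has 270 elements.
The index is φ(271) / ord(97) = 270 / 270 = 1.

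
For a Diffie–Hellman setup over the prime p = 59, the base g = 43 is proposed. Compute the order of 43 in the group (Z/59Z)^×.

58

Since 43 ∈ (Z/59Z)^×, its order divides φ(59) = 59 − 1 = 58 = 2 · 29.
Divisors of 58: 1, 2, 29, 58.
Compute 43^d (mod 59) for the divisors d until we hit 1:
43^1 ≡ 43
43^2 ≡ 20
43^29 ≡ 58
43^58 ≡ 1
Therefore the multiplicative order of 43 modulo 59 is 58.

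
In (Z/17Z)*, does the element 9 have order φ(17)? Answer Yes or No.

No

φ(17) = 17 − 1 = 16 = 2^4.
Test 9^(16/q) mod 17 for each prime factor q of 16:
9^8 ≡ 1 (mod 17)  [q = 2: ≡ 1 ✗]
9^8 ≡ 1 shows ord(9) | 8, strictly less than φ(17); not a primitive root.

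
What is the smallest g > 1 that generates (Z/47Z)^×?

5

φ(47) = 47 − 1 = 46 = 2 · 23.
g is a primitive root iff g^(46/q) ≢ 1 (mod 47) for each prime q ∈ {2, 23}.
g = 2: 2^23 ≡ 1 — hits 1, so not a primitive root.
g = 3: 3^23 ≡ 1 — hits 1, so not a primitive root.
g = 4: 4^23 ≡ 1 — hits 1, so not a primitive root.
g = 5: 5^23 ≡ 46; 5^2 ≡ 25 — none is 1, so 5 is a primitive root.
The smallest primitive root modulo 47 is 5.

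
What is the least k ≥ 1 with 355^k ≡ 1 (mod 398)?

Since 355 ∈ (Z/398Z)^×, its order divides φ(398) = φ(2)·φ(199) = 1·198 = 198 = 2 · 3^2 · 11.
Divisors of 198: 1, 2, 3, 6, 9, 11, 18, 22, 33, 66, 99, 198.
Check 355^d mod 398 for each divisor in increasing order:
355^1 ≡ 355 (mod 398)
355^2 ≡ 257 (mod 398)
355^3 ≡ 93 (mod 398)
355^6 ≡ 291 (mod 398)
355^9 ≡ 397 (mod 398)
355^11 ≡ 141 (mod 398)
355^18 ≡ 1 (mod 398) ✓
Hence ord(355) = 18.

18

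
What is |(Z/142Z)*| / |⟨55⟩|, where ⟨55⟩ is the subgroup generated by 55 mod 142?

ord(55) | φ(142) = φ(2)·φ(71) = 1·70 = 70 = 2 · 5 · 7.
Divisors of 70: 1, 2, 5, 7, 10, 14, 35, 70.
Compute 55^d (mod 142) for the divisors d until we hit 1:
55^1 ≡ 55 (mod 142)
55^2 ≡ 43 (mod 142)
55^5 ≡ 23 (mod 142)
55^7 ≡ 137 (mod 142)
55^10 ≡ 103 (mod 142)
55^14 ≡ 25 (mod 142)
55^35 ≡ 141 (mod 142)
55^70 ≡ 1 (mod 142) ✓
Thus |⟨55⟩| = ord(55) = 70.
[(Z/142Z)^× : ⟨55⟩] = 70/70 = 1.

1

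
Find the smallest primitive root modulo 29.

φ(29) = 29 − 1 = 28 = 2^2 · 7.
g is a primitive root iff g^(28/q) ≢ 1 (mod 29) for each prime q ∈ {2, 7}.
g = 2: 2^14 ≡ 28; 2^4 ≡ 16 — none is 1, so 2 is a primitive root.
So 2 is the smallest generator of (Z/29Z)^×.

2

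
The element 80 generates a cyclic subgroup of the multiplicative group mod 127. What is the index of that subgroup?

3

ord(80) | φ(127) = 127 − 1 = 126 = 2 · 3^2 · 7.
Divisors of 126: 1, 2, 3, 6, 7, 9, 14, 18, 21, 42, 63, 126.
Test each divisor d:
80^1 ≡ 80 (mod 127)
80^2 ≡ 50 (mod 127)
80^3 ≡ 63 (mod 127)
80^6 ≡ 32 (mod 127)
80^7 ≡ 20 (mod 127)
80^9 ≡ 111 (mod 127)
80^14 ≡ 19 (mod 127)
80^18 ≡ 2 (mod 127)
80^21 ≡ 126 (mod 127)
80^42 ≡ 1 (mod 127) ✓
So ord_127(80) = 42, hence |⟨80⟩| = 42.
The index is φ(127) / ord(80) = 126 / 42 = 3.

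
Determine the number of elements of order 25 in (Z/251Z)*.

φ(251) = 251 − 1 = 250 = 2 · 5^3.
Since (Z/251Z)^× is cyclic of order 250, the number of elements of order d is φ(d) when d | 250 and 0 otherwise.
25 = 5^2 divides 250, and φ(25) = 20.

20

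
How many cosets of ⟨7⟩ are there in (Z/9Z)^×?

2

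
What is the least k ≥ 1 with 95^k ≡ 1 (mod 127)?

By Lagrange's theorem, ord_127(95) divides φ(127) = 127 − 1 = 126 = 2 · 3^2 · 7.
Divisors of 126: 1, 2, 3, 6, 7, 9, 14, 18, 21, 42, 63, 126.
Evaluate successive powers at the divisors of 126:
95^1 ≡ 95 (mod 127)
95^2 ≡ 8 (mod 127)
95^3 ≡ 125 (mod 127)
95^6 ≡ 4 (mod 127)
95^7 ≡ 126 (mod 127)
95^9 ≡ 119 (mod 127)
95^14 ≡ 1 (mod 127) ✓
So ord_127(95) = 14.

14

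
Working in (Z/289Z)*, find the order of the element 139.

By Lagrange's theorem, ord_289(139) divides φ(289) = φ(17^2) = 17·(17−1) = 272 = 2^4 · 17.
Divisors of 272: 1, 2, 4, 8, 16, 17, 34, 68, 136, 272.
Evaluate successive powers at the divisors of 272:
139^1 ≡ 139 (mod 289)
139^2 ≡ 247 (mod 289)
139^4 ≡ 30 (mod 289)
139^8 ≡ 33 (mod 289)
139^16 ≡ 222 (mod 289)
139^17 ≡ 224 (mod 289)
139^34 ≡ 179 (mod 289)
139^68 ≡ 251 (mod 289)
139^136 ≡ 288 (mod 289)
139^272 ≡ 1 (mod 289) ✓
So ord_289(139) = 272.

272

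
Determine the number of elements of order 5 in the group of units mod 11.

φ(11) = 11 − 1 = 10 = 2 · 5.
In a cyclic group of order 10, there are φ(d) elements of order d for each divisor d of 10, and zero for non-divisors.
5 | 10, and φ(5) = 5 − 1 = 4.

4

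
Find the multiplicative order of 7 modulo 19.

3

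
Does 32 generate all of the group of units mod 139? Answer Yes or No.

Yes

φ(139) = 139 − 1 = 138 = 2 · 3 · 23.
Test 32^(138/q) mod 139 for each prime factor q of 138:
32^69 ≡ 138 (mod 139)  [q = 2: ≢ 1 ✓]
32^46 ≡ 42 (mod 139)  [q = 3: ≢ 1 ✓]
32^6 ≡ 45 (mod 139)  [q = 23: ≢ 1 ✓]
None equal 1, so ord_139(32) = 138: 32 is a primitive root.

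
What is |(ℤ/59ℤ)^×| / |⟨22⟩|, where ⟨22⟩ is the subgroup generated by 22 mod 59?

2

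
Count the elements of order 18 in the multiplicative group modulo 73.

6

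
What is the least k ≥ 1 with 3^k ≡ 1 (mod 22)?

The order of 3 must divide φ(22) = φ(2)·φ(11) = 1·10 = 10 = 2 · 5.
Divisors of 10: 1, 2, 5, 10.
Check 3^d mod 22 for each divisor in increasing order:
3^1 ≡ 3 (mod 22)
3^2 ≡ 9 (mod 22)
3^5 ≡ 1 (mod 22) ✓
So ord_22(3) = 5.

5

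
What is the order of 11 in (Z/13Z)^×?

Since 11 ∈ (Z/13Z)^×, its order divides φ(13) = 13 − 1 = 12 = 2^2 · 3.
Divisors of 12: 1, 2, 3, 4, 6, 12.
Test each divisor d:
11^1 ≡ 11
11^2 ≡ 4
11^3 ≡ 5
11^4 ≡ 3
11^6 ≡ 12
11^12 ≡ 1
Therefore the multiplicative order of 11 modulo 13 is 12.

12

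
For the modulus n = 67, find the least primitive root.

φ(67) = 67 − 1 = 66 = 2 · 3 · 11.
Test candidates g = 2, 3, … against the prime factors q ∈ {2, 3, 11} of φ(67): g is a generator iff g^(66/q) ≢ 1 for every such q.
g = 2: 2^33 ≡ 66; 2^22 ≡ 37; 2^6 ≡ 64 — none is 1, so 2 is a primitive root.
Hence the least primitive root of 67 is 2.

2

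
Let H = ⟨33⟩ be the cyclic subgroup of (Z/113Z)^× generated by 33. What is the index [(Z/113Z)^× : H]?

Since 33 ∈ (Z/113Z)^×, its order divides φ(113) = 113 − 1 = 112 = 2^4 · 7.
Divisors of 112: 1, 2, 4, 7, 8, 14, 16, 28, 56, 112.
Evaluate successive powers at the divisors of 112:
33^1 ≡ 33 (mod 113)
33^2 ≡ 72 (mod 113)
33^4 ≡ 99 (mod 113)
33^7 ≡ 71 (mod 113)
33^8 ≡ 83 (mod 113)
33^14 ≡ 69 (mod 113)
33^16 ≡ 109 (mod 113)
33^28 ≡ 15 (mod 113)
33^56 ≡ 112 (mod 113)
33^112 ≡ 1 (mod 113) ✓
Thus |⟨33⟩| = ord(33) = 112.
[(Z/113Z)^× : ⟨33⟩] = 112/112 = 1.

1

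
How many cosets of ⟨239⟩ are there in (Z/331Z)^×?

6

By Lagrange's theorem, ord_331(239) divides φ(331) = 331 − 1 = 330 = 2 · 3 · 5 · 11.
Divisors of 330: 1, 2, 3, 5, 6, 10, 11, 15, 22, 30, 33, 55, 66, 110, 165, 330.
Compute 239^d (mod 331) for the divisors d until we hit 1:
239^1 ≡ 239 (mod 331)
239^2 ≡ 189 (mod 331)
239^3 ≡ 155 (mod 331)
239^5 ≡ 167 (mod 331)
239^6 ≡ 193 (mod 331)
239^10 ≡ 85 (mod 331)
239^11 ≡ 124 (mod 331)
239^15 ≡ 293 (mod 331)
239^22 ≡ 150 (mod 331)
239^30 ≡ 120 (mod 331)
239^33 ≡ 64 (mod 331)
239^55 ≡ 1 (mod 331) ✓
The order of 239 is 55, so the subgroup it generates has 55 elements.
Index = |(Z/331Z)^×| / |⟨239⟩| = 330 / 55 = 6.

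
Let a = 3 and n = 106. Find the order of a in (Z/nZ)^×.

52

Since 3 ∈ (Z/106Z)^×, its order divides φ(106) = φ(2)·φ(53) = 1·52 = 52 = 2^2 · 13.
Divisors of 52: 1, 2, 4, 13, 26, 52.
Compute 3^d (mod 106) for the divisors d until we hit 1:
3^1 ≡ 3
3^2 ≡ 9
3^4 ≡ 81
3^13 ≡ 83
3^26 ≡ 105
3^52 ≡ 1
Therefore the multiplicative order of 3 modulo 106 is 52.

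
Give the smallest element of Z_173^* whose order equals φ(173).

2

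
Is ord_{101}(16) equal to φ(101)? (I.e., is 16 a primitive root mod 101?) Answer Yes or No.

No

φ(101) = 101 − 1 = 100 = 2^2 · 5^2.
It suffices to check that the order of 16 is not a proper divisor of 100: compute 16^(100/q) for q ∈ {2, 5}.
16^50 ≡ 1 (mod 101)  [q = 2: ≡ 1 ✗]
16^20 ≡ 84 (mod 101)  [q = 5: ≢ 1 ✓]
Since 16^50 ≡ 1, the order of 16 divides 50 < 100, so 16 is not a primitive root.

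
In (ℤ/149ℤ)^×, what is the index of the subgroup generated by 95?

4

Since 95 ∈ (Z/149Z)^×, its order divides φ(149) = 149 − 1 = 148 = 2^2 · 37.
Divisors of 148: 1, 2, 4, 37, 74, 148.
Test each divisor d:
95^1 ≡ 95 (mod 149)
95^2 ≡ 85 (mod 149)
95^4 ≡ 73 (mod 149)
95^37 ≡ 1 (mod 149) ✓
Thus |⟨95⟩| = ord(95) = 37.
[(Z/149Z)^× : ⟨95⟩] = 148/37 = 4.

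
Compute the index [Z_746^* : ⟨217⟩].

ord(217) | φ(746) = φ(2)·φ(373) = 1·372 = 372 = 2^2 · 3 · 31.
Divisors of 372: 1, 2, 3, 4, 6, 12, 31, 62, 93, 124, 186, 372.
Test each divisor d:
217^1 ≡ 217
217^2 ≡ 91
217^3 ≡ 351
217^4 ≡ 75
217^6 ≡ 111
217^12 ≡ 385
217^31 ≡ 1
So ord_746(217) = 31, hence |⟨217⟩| = 31.
[(Z/746Z)^× : ⟨217⟩] = 372/31 = 12.

12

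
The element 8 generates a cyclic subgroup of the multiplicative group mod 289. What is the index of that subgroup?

ord(8) | φ(289) = φ(17^2) = 17·(17−1) = 272 = 2^4 · 17.
Divisors of 272: 1, 2, 4, 8, 16, 17, 34, 68, 136, 272.
Compute 8^d (mod 289) for the divisors d until we hit 1:
8^1 ≡ 8
8^2 ≡ 64
8^4 ≡ 50
8^8 ≡ 188
8^16 ≡ 86
8^17 ≡ 110
8^34 ≡ 251
8^68 ≡ 288
8^136 ≡ 1
Thus |⟨8⟩| = ord(8) = 136.
Index = |(Z/289Z)^×| / |⟨8⟩| = 272 / 136 = 2.

2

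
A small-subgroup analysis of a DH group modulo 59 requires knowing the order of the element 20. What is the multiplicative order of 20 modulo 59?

29

ord(20) | φ(59) = 59 − 1 = 58 = 2 · 29.
Divisors of 58: 1, 2, 29, 58.
Compute 20^d (mod 59) for the divisors d until we hit 1:
20^1 ≡ 20 (mod 59)
20^2 ≡ 46 (mod 59)
20^29 ≡ 1 (mod 59) ✓
Hence ord(20) = 29.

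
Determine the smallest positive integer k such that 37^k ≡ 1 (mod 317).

158

The order of 37 must divide φ(317) = 317 − 1 = 316 = 2^2 · 79.
Divisors of 316: 1, 2, 4, 79, 158, 316.
Evaluate successive powers at the divisors of 316:
37^1 ≡ 37 (mod 317)
37^2 ≡ 101 (mod 317)
37^4 ≡ 57 (mod 317)
37^79 ≡ 316 (mod 317)
37^158 ≡ 1 (mod 317) ✓
Hence ord(37) = 158.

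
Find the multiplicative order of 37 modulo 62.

6

Since 37 ∈ (Z/62Z)^×, its order divides φ(62) = φ(2)·φ(31) = 1·30 = 30 = 2 · 3 · 5.
Divisors of 30: 1, 2, 3, 5, 6, 10, 15, 30.
Test each divisor d:
37^1 ≡ 37
37^2 ≡ 5
37^3 ≡ 61
37^5 ≡ 57
37^6 ≡ 1
The smallest such exponent is 6, so the order of 37 is 6.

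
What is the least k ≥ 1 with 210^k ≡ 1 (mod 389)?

97

ord(210) | φ(389) = 389 − 1 = 388 = 2^2 · 97.
Divisors of 388: 1, 2, 4, 97, 194, 388.
Evaluate successive powers at the divisors of 388:
210^1 ≡ 210 (mod 389)
210^2 ≡ 143 (mod 389)
210^4 ≡ 221 (mod 389)
210^97 ≡ 1 (mod 389) ✓
Therefore the multiplicative order of 210 modulo 389 is 97.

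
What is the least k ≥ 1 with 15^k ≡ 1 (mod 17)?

8

By Lagrange's theorem, ord_17(15) divides φ(17) = 17 − 1 = 16 = 2^4.
Divisors of 16: 1, 2, 4, 8, 16.
Compute 15^d (mod 17) for the divisors d until we hit 1:
15^1 ≡ 15 (mod 17)
15^2 ≡ 4 (mod 17)
15^4 ≡ 16 (mod 17)
15^8 ≡ 1 (mod 17) ✓
Hence ord(15) = 8.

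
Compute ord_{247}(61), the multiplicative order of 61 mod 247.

Since 61 ∈ (Z/247Z)^×, its order divides φ(247) = φ(13·19) = (13−1)·(19−1) = 12·18 = 216 = 2^3 · 3^3.
Divisors of 216: 1, 2, 3, 4, 6, 8, 9, 12, 18, 24, 27, 36, 54, 72, 108, 216.
Test each divisor d:
61^1 ≡ 61
61^2 ≡ 16
61^3 ≡ 235
61^4 ≡ 9
61^6 ≡ 144
61^8 ≡ 81
61^9 ≡ 1
The smallest such exponent is 9, so the order of 61 is 9.

9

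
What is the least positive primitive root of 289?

φ(289) = φ(17^2) = 17·(17−1) = 272 = 2^4 · 17.
g is a primitive root iff g^(272/q) ≢ 1 (mod 289) for each prime q ∈ {2, 17}.
g = 2: 2^136 ≡ 1 — hits 1, so not a primitive root.
g = 3: 3^136 ≡ 288; 3^16 ≡ 171 — none is 1, so 3 is a primitive root.
The smallest primitive root modulo 289 is 3.

3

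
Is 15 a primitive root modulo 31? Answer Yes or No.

No

φ(31) = 31 − 1 = 30 = 2 · 3 · 5.
15 is a primitive root mod 31 iff 15^(φ(31)/q) ≢ 1 for every prime q | φ(31), i.e. q ∈ {2, 3, 5}.
15^15 ≡ 30 (mod 31)  [q = 2: ≢ 1 ✓]
15^10 ≡ 1 (mod 31)  [q = 3: ≡ 1 ✗]
15^6 ≡ 16 (mod 31)  [q = 5: ≢ 1 ✓]
The check at q = 3 fails, so 15 generates a proper subgroup.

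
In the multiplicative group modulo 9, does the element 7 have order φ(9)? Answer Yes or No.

φ(9) = φ(3^2) = 3·(3−1) = 6 = 2 · 3.
7 is a primitive root mod 9 iff 7^(φ(9)/q) ≢ 1 for every prime q | φ(9), i.e. q ∈ {2, 3}.
7^3 ≡ 1 (mod 9)  [q = 2: ≡ 1 ✗]
7^2 ≡ 4 (mod 9)  [q = 3: ≢ 1 ✓]
7^3 ≡ 1 shows ord(7) | 3, strictly less than φ(9); not a primitive root.

No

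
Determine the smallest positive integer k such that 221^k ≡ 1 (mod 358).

89

Since 221 ∈ (Z/358Z)^×, its order divides φ(358) = φ(2)·φ(179) = 1·178 = 178 = 2 · 89.
Divisors of 178: 1, 2, 89, 178.
Compute 221^d (mod 358) for the divisors d until we hit 1:
221^1 ≡ 221 (mod 358)
221^2 ≡ 153 (mod 358)
221^89 ≡ 1 (mod 358) ✓
Hence ord(221) = 89.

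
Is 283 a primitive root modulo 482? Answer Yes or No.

Yes

φ(482) = φ(2)·φ(241) = 1·240 = 240 = 2^4 · 3 · 5.
283 is a primitive root mod 482 iff 283^(φ(482)/q) ≢ 1 for every prime q | φ(482), i.e. q ∈ {2, 3, 5}.
283^120 ≡ 481 (mod 482)  [q = 2: ≢ 1 ✓]
283^80 ≡ 15 (mod 482)  [q = 3: ≢ 1 ✓]
283^48 ≡ 205 (mod 482)  [q = 5: ≢ 1 ✓]
None equal 1, so ord_482(283) = 240: 283 is a primitive root.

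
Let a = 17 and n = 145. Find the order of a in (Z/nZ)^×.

4

The order of 17 must divide φ(145) = φ(5·29) = (5−1)·(29−1) = 4·28 = 112 = 2^4 · 7.
Divisors of 112: 1, 2, 4, 7, 8, 14, 16, 28, 56, 112.
Test each divisor d:
17^1 ≡ 17 (mod 145)
17^2 ≡ 144 (mod 145)
17^4 ≡ 1 (mod 145) ✓
Hence ord(17) = 4.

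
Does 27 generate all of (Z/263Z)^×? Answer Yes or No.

No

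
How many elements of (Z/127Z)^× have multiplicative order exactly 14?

6

φ(127) = 127 − 1 = 126 = 2 · 3^2 · 7.
(Z/127Z)^× is cyclic (|G| = 126); a cyclic group of order m has exactly φ(d) elements of each order d | m, and none otherwise.
14 = 2 · 7 divides 126, and φ(14) = 6.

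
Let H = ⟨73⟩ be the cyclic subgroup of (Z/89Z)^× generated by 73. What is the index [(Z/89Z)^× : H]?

4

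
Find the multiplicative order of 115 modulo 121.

55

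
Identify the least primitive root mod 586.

3

φ(586) = φ(2)·φ(293) = 1·292 = 292 = 2^2 · 73.
Test candidates g = 2, 3, … against the prime factors q ∈ {2, 73} of φ(586): g is a generator iff g^(292/q) ≢ 1 for every such q.
g = 2: gcd(2, 586) = 2 > 1, not a unit — skip.
g = 3: 3^146 ≡ 585; 3^4 ≡ 81 — none is 1, so 3 is a primitive root.
So 3 is the smallest generator of (Z/586Z)^×.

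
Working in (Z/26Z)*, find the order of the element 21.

4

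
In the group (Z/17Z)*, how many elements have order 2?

φ(17) = 17 − 1 = 16 = 2^4.
In a cyclic group of order 16, there are φ(d) elements of order d for each divisor d of 16, and zero for non-divisors.
2 | 16, and φ(2) = 2 − 1 = 1.

1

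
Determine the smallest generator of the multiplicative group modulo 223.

3

φ(223) = 223 − 1 = 222 = 2 · 3 · 37.
Test candidates g = 2, 3, … against the prime factors q ∈ {2, 3, 37} of φ(223): g is a generator iff g^(222/q) ≢ 1 for every such q.
g = 2: 2^111 ≡ 1 — hits 1, so not a primitive root.
g = 3: 3^111 ≡ 222; 3^74 ≡ 183; 3^6 ≡ 60 — none is 1, so 3 is a primitive root.
Hence the least primitive root of 223 is 3.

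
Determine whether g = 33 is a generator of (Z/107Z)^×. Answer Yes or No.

No

φ(107) = 107 − 1 = 106 = 2 · 53.
It suffices to check that the order of 33 is not a proper divisor of 106: compute 33^(106/q) for q ∈ {2, 53}.
33^53 ≡ 1 (mod 107)  [q = 2: ≡ 1 ✗]
33^2 ≡ 19 (mod 107)  [q = 53: ≢ 1 ✓]
The check at q = 2 fails, so 33 generates a proper subgroup.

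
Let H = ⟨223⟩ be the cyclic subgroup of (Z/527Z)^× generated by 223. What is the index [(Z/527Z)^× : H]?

Since 223 ∈ (Z/527Z)^×, its order divides φ(527) = φ(17·31) = (17−1)·(31−1) = 16·30 = 480 = 2^5 · 3 · 5.
Divisors of 480: 1, 2, 3, 4, 5, 6, 8, 10, 12, 15, 16, 20, 24, 30, 32, 40, 48, 60, 80, 96, 120, 160, 240, 480.
Compute 223^d (mod 527) for the divisors d until we hit 1:
223^1 ≡ 223 (mod 527)
223^2 ≡ 191 (mod 527)
223^3 ≡ 433 (mod 527)
223^4 ≡ 118 (mod 527)
223^5 ≡ 491 (mod 527)
223^6 ≡ 404 (mod 527)
223^8 ≡ 222 (mod 527)
223^10 ≡ 242 (mod 527)
223^12 ≡ 373 (mod 527)
223^15 ≡ 247 (mod 527)
223^16 ≡ 273 (mod 527)
223^20 ≡ 67 (mod 527)
223^24 ≡ 1 (mod 527) ✓
So ord_527(223) = 24, hence |⟨223⟩| = 24.
[(Z/527Z)^× : ⟨223⟩] = 480/24 = 20.

20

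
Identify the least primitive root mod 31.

3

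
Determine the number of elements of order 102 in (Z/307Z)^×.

32

φ(307) = 307 − 1 = 306 = 2 · 3^2 · 17.
Since (Z/307Z)^× is cyclic of order 306, the number of elements of order d is φ(d) when d | 306 and 0 otherwise.
102 = 2 · 3 · 17 divides 306, and φ(102) = 32.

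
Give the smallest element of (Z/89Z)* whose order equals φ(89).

φ(89) = 89 − 1 = 88 = 2^3 · 11.
Test candidates g = 2, 3, … against the prime factors q ∈ {2, 11} of φ(89): g is a generator iff g^(88/q) ≢ 1 for every such q.
g = 2: 2^44 ≡ 1 — hits 1, so not a primitive root.
g = 3: 3^44 ≡ 88; 3^8 ≡ 64 — none is 1, so 3 is a primitive root.
The smallest primitive root modulo 89 is 3.

3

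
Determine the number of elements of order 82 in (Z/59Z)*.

0

φ(59) = 59 − 1 = 58 = 2 · 29.
In a cyclic group of order 58, there are φ(d) elements of order d for each divisor d of 58, and zero for non-divisors.
Since 82 ∤ 58, the count is 0.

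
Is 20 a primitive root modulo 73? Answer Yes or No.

Yes

φ(73) = 73 − 1 = 72 = 2^3 · 3^2.
Test 20^(72/q) mod 73 for each prime factor q of 72:
20^36 ≡ 72 (mod 73)  [q = 2: ≢ 1 ✓]
20^24 ≡ 64 (mod 73)  [q = 3: ≢ 1 ✓]
Every test exponent gives a nontrivial residue, hence 20 generates the full group.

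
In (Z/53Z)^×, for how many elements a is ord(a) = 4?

2

φ(53) = 53 − 1 = 52 = 2^2 · 13.
(Z/53Z)^× is cyclic (|G| = 52); a cyclic group of order m has exactly φ(d) elements of each order d | m, and none otherwise.
4 = 2^2 divides 52, and φ(4) = 2.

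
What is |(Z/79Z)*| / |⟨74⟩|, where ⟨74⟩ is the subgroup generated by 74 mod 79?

1

By Lagrange's theorem, ord_79(74) divides φ(79) = 79 − 1 = 78 = 2 · 3 · 13.
Divisors of 78: 1, 2, 3, 6, 13, 26, 39, 78.
Compute 74^d (mod 79) for the divisors d until we hit 1:
74^1 ≡ 74 (mod 79)
74^2 ≡ 25 (mod 79)
74^3 ≡ 33 (mod 79)
74^6 ≡ 62 (mod 79)
74^13 ≡ 56 (mod 79)
74^26 ≡ 55 (mod 79)
74^39 ≡ 78 (mod 79)
74^78 ≡ 1 (mod 79) ✓
The order of 74 is 78, so the subgroup it generates has 78 elements.
[(Z/79Z)^× : ⟨74⟩] = 78/78 = 1.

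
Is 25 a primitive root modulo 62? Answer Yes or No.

No

φ(62) = φ(2)·φ(31) = 1·30 = 30 = 2 · 3 · 5.
It suffices to check that the order of 25 is not a proper divisor of 30: compute 25^(30/q) for q ∈ {2, 3, 5}.
25^15 ≡ 1 (mod 62)  [q = 2: ≡ 1 ✗]
25^10 ≡ 25 (mod 62)  [q = 3: ≢ 1 ✓]
25^6 ≡ 1 (mod 62)  [q = 5: ≡ 1 ✗]
25^15 ≡ 1 shows ord(25) | 15, strictly less than φ(62); not a primitive root.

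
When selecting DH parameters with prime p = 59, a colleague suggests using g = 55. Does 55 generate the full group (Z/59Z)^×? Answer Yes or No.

Yes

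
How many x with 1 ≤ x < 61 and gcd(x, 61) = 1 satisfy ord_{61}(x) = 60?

16

φ(61) = 61 − 1 = 60 = 2^2 · 3 · 5.
(Z/61Z)^× is cyclic (|G| = 60); a cyclic group of order m has exactly φ(d) elements of each order d | m, and none otherwise.
60 = 2^2 · 3 · 5 divides 60, and φ(60) = 16.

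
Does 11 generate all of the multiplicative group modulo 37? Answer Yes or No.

φ(37) = 37 − 1 = 36 = 2^2 · 3^2.
It suffices to check that the order of 11 is not a proper divisor of 36: compute 11^(36/q) for q ∈ {2, 3}.
11^18 ≡ 1 (mod 37)  [q = 2: ≡ 1 ✗]
11^12 ≡ 1 (mod 37)  [q = 3: ≡ 1 ✗]
The check at q = 2 fails, so 11 generates a proper subgroup.

No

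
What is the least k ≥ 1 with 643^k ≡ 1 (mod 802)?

The order of 643 must divide φ(802) = φ(2)·φ(401) = 1·400 = 400 = 2^4 · 5^2.
Divisors of 400: 1, 2, 4, 5, 8, 10, 16, 20, 25, 40, 50, 80, 100, 200, 400.
Check 643^d mod 802 for each divisor in increasing order:
643^1 ≡ 643 (mod 802)
643^2 ≡ 419 (mod 802)
643^4 ≡ 725 (mod 802)
643^5 ≡ 213 (mod 802)
643^8 ≡ 315 (mod 802)
643^10 ≡ 457 (mod 802)
643^16 ≡ 579 (mod 802)
643^20 ≡ 329 (mod 802)
643^25 ≡ 303 (mod 802)
643^40 ≡ 773 (mod 802)
643^50 ≡ 381 (mod 802)
643^80 ≡ 39 (mod 802)
643^100 ≡ 801 (mod 802)
643^200 ≡ 1 (mod 802) ✓
Hence ord(643) = 200.

200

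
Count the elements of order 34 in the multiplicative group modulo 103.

φ(103) = 103 − 1 = 102 = 2 · 3 · 17.
(Z/103Z)^× is cyclic (|G| = 102); a cyclic group of order m has exactly φ(d) elements of each order d | m, and none otherwise.
34 = 2 · 17 divides 102, and φ(34) = 16.

16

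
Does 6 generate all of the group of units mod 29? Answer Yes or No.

φ(29) = 29 − 1 = 28 = 2^2 · 7.
Test 6^(28/q) mod 29 for each prime factor q of 28:
6^14 ≡ 1 (mod 29)  [q = 2: ≡ 1 ✗]
6^4 ≡ 20 (mod 29)  [q = 7: ≢ 1 ✓]
The check at q = 2 fails, so 6 generates a proper subgroup.

No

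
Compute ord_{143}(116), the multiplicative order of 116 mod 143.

10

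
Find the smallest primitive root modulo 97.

5

φ(97) = 97 − 1 = 96 = 2^5 · 3.
g is a primitive root iff g^(96/q) ≢ 1 (mod 97) for each prime q ∈ {2, 3}.
g = 2: 2^48 ≡ 1 — hits 1, so not a primitive root.
g = 3: 3^48 ≡ 1 — hits 1, so not a primitive root.
g = 4: 4^48 ≡ 1 — hits 1, so not a primitive root.
g = 5: 5^48 ≡ 96; 5^32 ≡ 35 — none is 1, so 5 is a primitive root.
So 5 is the smallest generator of (Z/97Z)^×.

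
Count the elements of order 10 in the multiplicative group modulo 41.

φ(41) = 41 − 1 = 40 = 2^3 · 5.
In a cyclic group of order 40, there are φ(d) elements of order d for each divisor d of 40, and zero for non-divisors.
10 = 2 · 5 divides 40, and φ(10) = 4.

4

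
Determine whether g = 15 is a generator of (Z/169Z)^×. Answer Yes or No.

φ(169) = φ(13^2) = 13·(13−1) = 156 = 2^2 · 3 · 13.
It suffices to check that the order of 15 is not a proper divisor of 156: compute 15^(156/q) for q ∈ {2, 3, 13}.
15^78 ≡ 168 (mod 169)  [q = 2: ≢ 1 ✓]
15^52 ≡ 146 (mod 169)  [q = 3: ≢ 1 ✓]
15^12 ≡ 118 (mod 169)  [q = 13: ≢ 1 ✓]
None equal 1, so ord_169(15) = 156: 15 is a primitive root.

Yes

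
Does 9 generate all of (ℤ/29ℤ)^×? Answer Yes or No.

No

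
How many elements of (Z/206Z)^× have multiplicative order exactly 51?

32

φ(206) = φ(2)·φ(103) = 1·102 = 102 = 2 · 3 · 17.
In a cyclic group of order 102, there are φ(d) elements of order d for each divisor d of 102, and zero for non-divisors.
51 = 3 · 17 divides 102, and φ(51) = 32.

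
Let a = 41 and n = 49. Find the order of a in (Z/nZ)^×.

The order of 41 must divide φ(49) = φ(7^2) = 7·(7−1) = 42 = 2 · 3 · 7.
Divisors of 42: 1, 2, 3, 6, 7, 14, 21, 42.
Test each divisor d:
41^1 ≡ 41
41^2 ≡ 15
41^3 ≡ 27
41^6 ≡ 43
41^7 ≡ 48
41^14 ≡ 1
Hence ord(41) = 14.

14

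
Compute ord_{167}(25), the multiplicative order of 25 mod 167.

83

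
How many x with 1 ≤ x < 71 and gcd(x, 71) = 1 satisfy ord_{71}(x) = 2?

1

φ(71) = 71 − 1 = 70 = 2 · 5 · 7.
Since (Z/71Z)^× is cyclic of order 70, the number of elements of order d is φ(d) when d | 70 and 0 otherwise.
2 | 70, and φ(2) = 2 − 1 = 1.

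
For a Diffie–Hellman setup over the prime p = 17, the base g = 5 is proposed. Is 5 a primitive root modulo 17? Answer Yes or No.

Yes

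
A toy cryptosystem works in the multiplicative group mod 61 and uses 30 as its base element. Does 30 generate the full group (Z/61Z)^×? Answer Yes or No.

φ(61) = 61 − 1 = 60 = 2^2 · 3 · 5.
An element g generates (Z/61Z)^× iff g^(60/q) ≢ 1 (mod 61) for each prime q ∈ {2, 3, 5}.
30^30 ≡ 60 (mod 61)  [q = 2: ≢ 1 ✓]
30^20 ≡ 13 (mod 61)  [q = 3: ≢ 1 ✓]
30^12 ≡ 34 (mod 61)  [q = 5: ≢ 1 ✓]
Every test exponent gives a nontrivial residue, hence 30 generates the full group.

Yes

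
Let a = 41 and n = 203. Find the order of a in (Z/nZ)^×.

4

ord(41) | φ(203) = φ(7·29) = (7−1)·(29−1) = 6·28 = 168 = 2^3 · 3 · 7.
Divisors of 168: 1, 2, 3, 4, 6, 7, 8, 12, 14, 21, 24, 28, 42, 56, 84, 168.
Evaluate successive powers at the divisors of 168:
41^1 ≡ 41 (mod 203)
41^2 ≡ 57 (mod 203)
41^3 ≡ 104 (mod 203)
41^4 ≡ 1 (mod 203) ✓
Therefore the multiplicative order of 41 modulo 203 is 4.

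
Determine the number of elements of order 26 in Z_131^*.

12

φ(131) = 131 − 1 = 130 = 2 · 5 · 13.
Since (Z/131Z)^× is cyclic of order 130, the number of elements of order d is φ(d) when d | 130 and 0 otherwise.
26 = 2 · 13 divides 130, and φ(26) = 12.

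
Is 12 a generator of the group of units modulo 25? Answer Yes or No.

φ(25) = φ(5^2) = 5·(5−1) = 20 = 2^2 · 5.
Test 12^(20/q) mod 25 for each prime factor q of 20:
12^10 ≡ 24 (mod 25)  [q = 2: ≢ 1 ✓]
12^4 ≡ 11 (mod 25)  [q = 5: ≢ 1 ✓]
All checks pass, so 12 has order 20 and is a primitive root modulo 25.

Yes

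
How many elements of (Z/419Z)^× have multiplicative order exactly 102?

0

φ(419) = 419 − 1 = 418 = 2 · 11 · 19.
(Z/419Z)^× is cyclic (|G| = 418); a cyclic group of order m has exactly φ(d) elements of each order d | m, and none otherwise.
102 does not divide 418, so no element of (Z/419Z)^× has order 102.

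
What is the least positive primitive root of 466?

3

φ(466) = φ(2)·φ(233) = 1·232 = 232 = 2^3 · 29.
g is a primitive root iff g^(232/q) ≢ 1 (mod 466) for each prime q ∈ {2, 29}.
g = 2: gcd(2, 466) = 2 > 1, not a unit — skip.
g = 3: 3^116 ≡ 465; 3^8 ≡ 37 — none is 1, so 3 is a primitive root.
The smallest primitive root modulo 466 is 3.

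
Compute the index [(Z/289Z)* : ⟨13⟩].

By Lagrange's theorem, ord_289(13) divides φ(289) = φ(17^2) = 17·(17−1) = 272 = 2^4 · 17.
Divisors of 272: 1, 2, 4, 8, 16, 17, 34, 68, 136, 272.
Compute 13^d (mod 289) for the divisors d until we hit 1:
13^1 ≡ 13 (mod 289)
13^2 ≡ 169 (mod 289)
13^4 ≡ 239 (mod 289)
13^8 ≡ 188 (mod 289)
13^16 ≡ 86 (mod 289)
13^17 ≡ 251 (mod 289)
13^34 ≡ 288 (mod 289)
13^68 ≡ 1 (mod 289) ✓
The order of 13 is 68, so the subgroup it generates has 68 elements.
[(Z/289Z)^× : ⟨13⟩] = 272/68 = 4.

4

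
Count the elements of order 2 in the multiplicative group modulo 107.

1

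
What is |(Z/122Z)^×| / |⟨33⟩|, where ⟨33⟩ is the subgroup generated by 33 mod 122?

ord(33) | φ(122) = φ(2)·φ(61) = 1·60 = 60 = 2^2 · 3 · 5.
Divisors of 60: 1, 2, 3, 4, 5, 6, 10, 12, 15, 20, 30, 60.
Compute 33^d (mod 122) for the divisors d until we hit 1:
33^1 ≡ 33
33^2 ≡ 113
33^3 ≡ 69
33^4 ≡ 81
33^5 ≡ 111
33^6 ≡ 3
33^10 ≡ 121
33^12 ≡ 9
33^15 ≡ 11
33^20 ≡ 1
Thus |⟨33⟩| = ord(33) = 20.
[(Z/122Z)^× : ⟨33⟩] = 60/20 = 3.

3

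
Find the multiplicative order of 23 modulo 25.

20

Since 23 ∈ (Z/25Z)^×, its order divides φ(25) = φ(5^2) = 5·(5−1) = 20 = 2^2 · 5.
Divisors of 20: 1, 2, 4, 5, 10, 20.
Compute 23^d (mod 25) for the divisors d until we hit 1:
23^1 ≡ 23 (mod 25)
23^2 ≡ 4 (mod 25)
23^4 ≡ 16 (mod 25)
23^5 ≡ 18 (mod 25)
23^10 ≡ 24 (mod 25)
23^20 ≡ 1 (mod 25) ✓
So ord_25(23) = 20.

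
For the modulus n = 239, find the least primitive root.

φ(239) = 239 − 1 = 238 = 2 · 7 · 17.
g is a primitive root iff g^(238/q) ≢ 1 (mod 239) for each prime q ∈ {2, 7, 17}.
g = 2: 2^119 ≡ 1 — hits 1, so not a primitive root.
g = 3: 3^119 ≡ 1 — hits 1, so not a primitive root.
g = 4: 4^119 ≡ 1 — hits 1, so not a primitive root.
g = 5: 5^119 ≡ 1 — hits 1, so not a primitive root.
g = 6: 6^119 ≡ 1 — hits 1, so not a primitive root.
g = 7: 7^119 ≡ 238; 7^34 ≡ 24; 7^14 ≡ 211 — none is 1, so 7 is a primitive root.
Hence the least primitive root of 239 is 7.

7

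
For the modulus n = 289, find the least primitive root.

φ(289) = φ(17^2) = 17·(17−1) = 272 = 2^4 · 17.
g is a primitive root iff g^(272/q) ≢ 1 (mod 289) for each prime q ∈ {2, 17}.
g = 2: 2^136 ≡ 1 — hits 1, so not a primitive root.
g = 3: 3^136 ≡ 288; 3^16 ≡ 171 — none is 1, so 3 is a primitive root.
Hence the least primitive root of 289 is 3.

3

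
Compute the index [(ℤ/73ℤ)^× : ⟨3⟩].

The order of 3 must divide φ(73) = 73 − 1 = 72 = 2^3 · 3^2.
Divisors of 72: 1, 2, 3, 4, 6, 8, 9, 12, 18, 24, 36, 72.
Compute 3^d (mod 73) for the divisors d until we hit 1:
3^1 ≡ 3 (mod 73)
3^2 ≡ 9 (mod 73)
3^3 ≡ 27 (mod 73)
3^4 ≡ 8 (mod 73)
3^6 ≡ 72 (mod 73)
3^8 ≡ 64 (mod 73)
3^9 ≡ 46 (mod 73)
3^12 ≡ 1 (mod 73) ✓
The order of 3 is 12, so the subgroup it generates has 12 elements.
Index = |(Z/73Z)^×| / |⟨3⟩| = 72 / 12 = 6.

6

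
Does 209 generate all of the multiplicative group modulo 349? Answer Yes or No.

Yes

φ(349) = 349 − 1 = 348 = 2^2 · 3 · 29.
Test 209^(348/q) mod 349 for each prime factor q of 348:
209^174 ≡ 348 (mod 349)  [q = 2: ≢ 1 ✓]
209^116 ≡ 122 (mod 349)  [q = 3: ≢ 1 ✓]
209^12 ≡ 224 (mod 349)  [q = 29: ≢ 1 ✓]
All checks pass, so 209 has order 348 and is a primitive root modulo 349.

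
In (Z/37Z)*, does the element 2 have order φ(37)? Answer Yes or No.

Yes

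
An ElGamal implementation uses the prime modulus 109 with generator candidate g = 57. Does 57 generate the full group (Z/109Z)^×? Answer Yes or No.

Yes

φ(109) = 109 − 1 = 108 = 2^2 · 3^3.
It suffices to check that the order of 57 is not a proper divisor of 108: compute 57^(108/q) for q ∈ {2, 3}.
57^54 ≡ 108 (mod 109)  [q = 2: ≢ 1 ✓]
57^36 ≡ 63 (mod 109)  [q = 3: ≢ 1 ✓]
None equal 1, so ord_109(57) = 108: 57 is a primitive root.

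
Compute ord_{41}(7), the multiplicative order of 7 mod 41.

40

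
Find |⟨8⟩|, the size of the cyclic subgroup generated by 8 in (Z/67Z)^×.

By Lagrange's theorem, ord_67(8) divides φ(67) = 67 − 1 = 66 = 2 · 3 · 11.
Divisors of 66: 1, 2, 3, 6, 11, 22, 33, 66.
Evaluate successive powers at the divisors of 66:
8^1 ≡ 8
8^2 ≡ 64
8^3 ≡ 43
8^6 ≡ 40
8^11 ≡ 66
8^22 ≡ 1
Hence ord(8) = 22.

22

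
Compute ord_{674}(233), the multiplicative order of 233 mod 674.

ord(233) | φ(674) = φ(2)·φ(337) = 1·336 = 336 = 2^4 · 3 · 7.
Divisors of 336: 1, 2, 3, 4, 6, 7, 8, 12, 14, 16, 21, 24, 28, 42, 48, 56, 84, 112, 168, 336.
Compute 233^d (mod 674) for the divisors d until we hit 1:
233^1 ≡ 233 (mod 674)
233^2 ≡ 369 (mod 674)
233^3 ≡ 379 (mod 674)
233^4 ≡ 13 (mod 674)
233^6 ≡ 79 (mod 674)
233^7 ≡ 209 (mod 674)
233^8 ≡ 169 (mod 674)
233^12 ≡ 175 (mod 674)
233^14 ≡ 545 (mod 674)
233^16 ≡ 253 (mod 674)
233^21 ≡ 673 (mod 674)
233^24 ≡ 295 (mod 674)
233^28 ≡ 465 (mod 674)
233^42 ≡ 1 (mod 674) ✓
Hence ord(233) = 42.

42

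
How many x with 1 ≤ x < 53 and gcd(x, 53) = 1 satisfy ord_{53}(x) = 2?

1

φ(53) = 53 − 1 = 52 = 2^2 · 13.
Since (Z/53Z)^× is cyclic of order 52, the number of elements of order d is φ(d) when d | 52 and 0 otherwise.
2 | 52, and φ(2) = 2 − 1 = 1.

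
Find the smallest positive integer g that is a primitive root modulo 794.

5

φ(794) = φ(2)·φ(397) = 1·396 = 396 = 2^2 · 3^2 · 11.
g is a primitive root iff g^(396/q) ≢ 1 (mod 794) for each prime q ∈ {2, 3, 11}.
g = 2: gcd(2, 794) = 2 > 1, not a unit — skip.
g = 3: 3^198 ≡ 1 — hits 1, so not a primitive root.
g = 4: gcd(4, 794) = 2 > 1, not a unit — skip.
g = 5: 5^198 ≡ 793; 5^132 ≡ 759; 5^36 ≡ 687 — none is 1, so 5 is a primitive root.
The smallest primitive root modulo 794 is 5.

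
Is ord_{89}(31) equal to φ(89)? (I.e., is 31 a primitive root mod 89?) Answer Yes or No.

φ(89) = 89 − 1 = 88 = 2^3 · 11.
31 is a primitive root mod 89 iff 31^(φ(89)/q) ≢ 1 for every prime q | φ(89), i.e. q ∈ {2, 11}.
31^44 ≡ 88 (mod 89)  [q = 2: ≢ 1 ✓]
31^8 ≡ 45 (mod 89)  [q = 11: ≢ 1 ✓]
All checks pass, so 31 has order 88 and is a primitive root modulo 89.

Yes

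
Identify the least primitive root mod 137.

3

φ(137) = 137 − 1 = 136 = 2^3 · 17.
g is a primitive root iff g^(136/q) ≢ 1 (mod 137) for each prime q ∈ {2, 17}.
g = 2: 2^68 ≡ 1 — hits 1, so not a primitive root.
g = 3: 3^68 ≡ 136; 3^8 ≡ 122 — none is 1, so 3 is a primitive root.
The smallest primitive root modulo 137 is 3.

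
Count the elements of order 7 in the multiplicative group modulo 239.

6

φ(239) = 239 − 1 = 238 = 2 · 7 · 17.
Since (Z/239Z)^× is cyclic of order 238, the number of elements of order d is φ(d) when d | 238 and 0 otherwise.
7 | 238, and φ(7) = 7 − 1 = 6.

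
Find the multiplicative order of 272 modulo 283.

The order of 272 must divide φ(283) = 283 − 1 = 282 = 2 · 3 · 47.
Divisors of 282: 1, 2, 3, 6, 47, 94, 141, 282.
Check 272^d mod 283 for each divisor in increasing order:
272^1 ≡ 272 (mod 283)
272^2 ≡ 121 (mod 283)
272^3 ≡ 84 (mod 283)
272^6 ≡ 264 (mod 283)
272^47 ≡ 45 (mod 283)
272^94 ≡ 44 (mod 283)
272^141 ≡ 282 (mod 283)
272^282 ≡ 1 (mod 283) ✓
So ord_283(272) = 282.

282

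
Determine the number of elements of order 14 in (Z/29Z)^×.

φ(29) = 29 − 1 = 28 = 2^2 · 7.
In a cyclic group of order 28, there are φ(d) elements of order d for each divisor d of 28, and zero for non-divisors.
14 = 2 · 7 divides 28, and φ(14) = 6.

6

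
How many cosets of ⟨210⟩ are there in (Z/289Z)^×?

1

By Lagrange's theorem, ord_289(210) divides φ(289) = φ(17^2) = 17·(17−1) = 272 = 2^4 · 17.
Divisors of 272: 1, 2, 4, 8, 16, 17, 34, 68, 136, 272.
Check 210^d mod 289 for each divisor in increasing order:
210^1 ≡ 210
210^2 ≡ 172
210^4 ≡ 106
210^8 ≡ 254
210^16 ≡ 69
210^17 ≡ 40
210^34 ≡ 155
210^68 ≡ 38
210^136 ≡ 288
210^272 ≡ 1
Thus |⟨210⟩| = ord(210) = 272.
[(Z/289Z)^× : ⟨210⟩] = 272/272 = 1.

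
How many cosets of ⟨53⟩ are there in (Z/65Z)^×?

The order of 53 must divide φ(65) = φ(5·13) = (5−1)·(13−1) = 4·12 = 48 = 2^4 · 3.
Divisors of 48: 1, 2, 3, 4, 6, 8, 12, 16, 24, 48.
Evaluate successive powers at the divisors of 48:
53^1 ≡ 53 (mod 65)
53^2 ≡ 14 (mod 65)
53^3 ≡ 27 (mod 65)
53^4 ≡ 1 (mod 65) ✓
Thus |⟨53⟩| = ord(53) = 4.
[(Z/65Z)^× : ⟨53⟩] = 48/4 = 12.

12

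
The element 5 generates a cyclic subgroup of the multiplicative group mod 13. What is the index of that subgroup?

3

The order of 5 must divide φ(13) = 13 − 1 = 12 = 2^2 · 3.
Divisors of 12: 1, 2, 3, 4, 6, 12.
Test each divisor d:
5^1 ≡ 5 (mod 13)
5^2 ≡ 12 (mod 13)
5^3 ≡ 8 (mod 13)
5^4 ≡ 1 (mod 13) ✓
So ord_13(5) = 4, hence |⟨5⟩| = 4.
[(Z/13Z)^× : ⟨5⟩] = 12/4 = 3.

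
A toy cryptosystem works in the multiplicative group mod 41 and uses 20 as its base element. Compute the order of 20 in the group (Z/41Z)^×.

20

By Lagrange's theorem, ord_41(20) divides φ(41) = 41 − 1 = 40 = 2^3 · 5.
Divisors of 40: 1, 2, 4, 5, 8, 10, 20, 40.
Compute 20^d (mod 41) for the divisors d until we hit 1:
20^1 ≡ 20 (mod 41)
20^2 ≡ 31 (mod 41)
20^4 ≡ 18 (mod 41)
20^5 ≡ 32 (mod 41)
20^8 ≡ 37 (mod 41)
20^10 ≡ 40 (mod 41)
20^20 ≡ 1 (mod 41) ✓
So ord_41(20) = 20.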